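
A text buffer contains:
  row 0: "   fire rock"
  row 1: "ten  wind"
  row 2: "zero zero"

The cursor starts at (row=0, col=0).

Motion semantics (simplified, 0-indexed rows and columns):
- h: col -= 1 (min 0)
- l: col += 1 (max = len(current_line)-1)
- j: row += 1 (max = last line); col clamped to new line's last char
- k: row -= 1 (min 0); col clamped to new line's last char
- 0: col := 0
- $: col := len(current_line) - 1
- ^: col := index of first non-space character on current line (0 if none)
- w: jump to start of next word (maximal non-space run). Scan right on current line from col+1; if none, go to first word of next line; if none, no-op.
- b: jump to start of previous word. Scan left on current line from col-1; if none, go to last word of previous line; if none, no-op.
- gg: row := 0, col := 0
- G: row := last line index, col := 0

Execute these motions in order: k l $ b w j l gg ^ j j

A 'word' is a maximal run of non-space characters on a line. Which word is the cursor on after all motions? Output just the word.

Answer: zero

Derivation:
After 1 (k): row=0 col=0 char='_'
After 2 (l): row=0 col=1 char='_'
After 3 ($): row=0 col=11 char='k'
After 4 (b): row=0 col=8 char='r'
After 5 (w): row=1 col=0 char='t'
After 6 (j): row=2 col=0 char='z'
After 7 (l): row=2 col=1 char='e'
After 8 (gg): row=0 col=0 char='_'
After 9 (^): row=0 col=3 char='f'
After 10 (j): row=1 col=3 char='_'
After 11 (j): row=2 col=3 char='o'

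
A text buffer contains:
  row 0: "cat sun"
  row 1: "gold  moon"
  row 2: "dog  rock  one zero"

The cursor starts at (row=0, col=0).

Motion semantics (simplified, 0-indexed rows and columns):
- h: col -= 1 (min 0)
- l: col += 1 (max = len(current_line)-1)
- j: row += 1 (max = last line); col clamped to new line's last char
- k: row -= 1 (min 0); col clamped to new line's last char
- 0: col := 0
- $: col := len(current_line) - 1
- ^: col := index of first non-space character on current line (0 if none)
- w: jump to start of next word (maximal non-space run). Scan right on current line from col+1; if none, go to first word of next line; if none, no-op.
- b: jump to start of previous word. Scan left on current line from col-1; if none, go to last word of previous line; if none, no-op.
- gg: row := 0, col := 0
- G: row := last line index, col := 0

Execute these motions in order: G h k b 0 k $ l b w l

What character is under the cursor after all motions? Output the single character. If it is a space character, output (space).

Answer: o

Derivation:
After 1 (G): row=2 col=0 char='d'
After 2 (h): row=2 col=0 char='d'
After 3 (k): row=1 col=0 char='g'
After 4 (b): row=0 col=4 char='s'
After 5 (0): row=0 col=0 char='c'
After 6 (k): row=0 col=0 char='c'
After 7 ($): row=0 col=6 char='n'
After 8 (l): row=0 col=6 char='n'
After 9 (b): row=0 col=4 char='s'
After 10 (w): row=1 col=0 char='g'
After 11 (l): row=1 col=1 char='o'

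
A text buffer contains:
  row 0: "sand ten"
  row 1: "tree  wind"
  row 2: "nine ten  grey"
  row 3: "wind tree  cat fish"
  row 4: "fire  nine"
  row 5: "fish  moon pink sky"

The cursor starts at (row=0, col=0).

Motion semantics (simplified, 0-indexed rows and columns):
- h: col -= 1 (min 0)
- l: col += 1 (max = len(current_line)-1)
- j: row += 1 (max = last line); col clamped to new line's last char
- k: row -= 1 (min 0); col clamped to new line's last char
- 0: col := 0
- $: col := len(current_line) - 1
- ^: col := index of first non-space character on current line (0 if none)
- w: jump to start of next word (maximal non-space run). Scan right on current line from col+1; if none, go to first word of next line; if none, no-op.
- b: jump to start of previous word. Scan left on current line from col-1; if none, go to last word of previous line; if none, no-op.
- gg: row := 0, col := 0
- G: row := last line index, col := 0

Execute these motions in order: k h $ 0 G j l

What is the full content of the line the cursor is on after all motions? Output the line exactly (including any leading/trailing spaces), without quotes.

Answer: fish  moon pink sky

Derivation:
After 1 (k): row=0 col=0 char='s'
After 2 (h): row=0 col=0 char='s'
After 3 ($): row=0 col=7 char='n'
After 4 (0): row=0 col=0 char='s'
After 5 (G): row=5 col=0 char='f'
After 6 (j): row=5 col=0 char='f'
After 7 (l): row=5 col=1 char='i'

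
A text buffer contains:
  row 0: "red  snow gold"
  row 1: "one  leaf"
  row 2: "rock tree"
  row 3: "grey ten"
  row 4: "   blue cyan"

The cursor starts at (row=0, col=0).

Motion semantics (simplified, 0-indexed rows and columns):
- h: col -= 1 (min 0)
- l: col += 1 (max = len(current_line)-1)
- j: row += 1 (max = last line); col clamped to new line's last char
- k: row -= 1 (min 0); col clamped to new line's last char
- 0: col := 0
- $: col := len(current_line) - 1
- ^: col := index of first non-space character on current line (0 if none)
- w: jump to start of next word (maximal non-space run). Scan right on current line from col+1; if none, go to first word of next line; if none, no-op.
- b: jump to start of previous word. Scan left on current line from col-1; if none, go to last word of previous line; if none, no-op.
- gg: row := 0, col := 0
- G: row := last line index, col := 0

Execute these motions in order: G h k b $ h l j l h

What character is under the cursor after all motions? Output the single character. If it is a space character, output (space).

Answer: e

Derivation:
After 1 (G): row=4 col=0 char='_'
After 2 (h): row=4 col=0 char='_'
After 3 (k): row=3 col=0 char='g'
After 4 (b): row=2 col=5 char='t'
After 5 ($): row=2 col=8 char='e'
After 6 (h): row=2 col=7 char='e'
After 7 (l): row=2 col=8 char='e'
After 8 (j): row=3 col=7 char='n'
After 9 (l): row=3 col=7 char='n'
After 10 (h): row=3 col=6 char='e'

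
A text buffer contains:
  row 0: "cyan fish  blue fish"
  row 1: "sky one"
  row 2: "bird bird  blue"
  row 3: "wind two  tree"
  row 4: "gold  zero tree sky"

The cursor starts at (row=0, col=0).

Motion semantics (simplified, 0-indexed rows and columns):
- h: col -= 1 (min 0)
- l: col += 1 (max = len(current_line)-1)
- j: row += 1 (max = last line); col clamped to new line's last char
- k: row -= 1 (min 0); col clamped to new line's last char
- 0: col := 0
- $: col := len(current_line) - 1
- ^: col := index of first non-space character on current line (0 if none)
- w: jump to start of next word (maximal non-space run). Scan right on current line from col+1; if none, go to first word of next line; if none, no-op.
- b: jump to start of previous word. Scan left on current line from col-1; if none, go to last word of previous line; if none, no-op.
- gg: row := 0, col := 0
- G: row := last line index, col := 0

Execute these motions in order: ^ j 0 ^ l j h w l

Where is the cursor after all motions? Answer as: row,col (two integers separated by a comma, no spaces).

After 1 (^): row=0 col=0 char='c'
After 2 (j): row=1 col=0 char='s'
After 3 (0): row=1 col=0 char='s'
After 4 (^): row=1 col=0 char='s'
After 5 (l): row=1 col=1 char='k'
After 6 (j): row=2 col=1 char='i'
After 7 (h): row=2 col=0 char='b'
After 8 (w): row=2 col=5 char='b'
After 9 (l): row=2 col=6 char='i'

Answer: 2,6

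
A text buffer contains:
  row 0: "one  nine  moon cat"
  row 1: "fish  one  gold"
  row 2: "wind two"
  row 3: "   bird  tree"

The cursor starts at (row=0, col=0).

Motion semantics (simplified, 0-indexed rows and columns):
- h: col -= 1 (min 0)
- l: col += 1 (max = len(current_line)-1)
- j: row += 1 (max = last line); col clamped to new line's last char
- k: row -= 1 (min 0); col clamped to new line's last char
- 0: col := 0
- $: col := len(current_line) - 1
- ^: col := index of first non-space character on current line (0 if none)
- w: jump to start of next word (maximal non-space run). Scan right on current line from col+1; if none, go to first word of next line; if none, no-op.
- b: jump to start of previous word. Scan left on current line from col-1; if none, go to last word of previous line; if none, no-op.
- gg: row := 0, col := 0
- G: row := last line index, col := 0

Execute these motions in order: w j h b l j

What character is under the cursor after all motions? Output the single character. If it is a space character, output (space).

After 1 (w): row=0 col=5 char='n'
After 2 (j): row=1 col=5 char='_'
After 3 (h): row=1 col=4 char='_'
After 4 (b): row=1 col=0 char='f'
After 5 (l): row=1 col=1 char='i'
After 6 (j): row=2 col=1 char='i'

Answer: i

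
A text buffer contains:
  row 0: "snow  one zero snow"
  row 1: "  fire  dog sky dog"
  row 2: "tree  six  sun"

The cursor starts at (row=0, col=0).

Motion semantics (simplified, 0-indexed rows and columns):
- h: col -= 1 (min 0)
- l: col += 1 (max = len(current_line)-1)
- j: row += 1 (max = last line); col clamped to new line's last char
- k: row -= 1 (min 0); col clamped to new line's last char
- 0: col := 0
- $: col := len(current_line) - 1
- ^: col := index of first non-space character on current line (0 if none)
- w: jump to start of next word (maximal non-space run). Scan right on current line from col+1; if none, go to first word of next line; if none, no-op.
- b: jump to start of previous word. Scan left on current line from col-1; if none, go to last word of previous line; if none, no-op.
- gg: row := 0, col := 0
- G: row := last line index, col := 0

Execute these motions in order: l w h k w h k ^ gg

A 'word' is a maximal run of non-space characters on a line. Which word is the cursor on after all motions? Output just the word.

Answer: snow

Derivation:
After 1 (l): row=0 col=1 char='n'
After 2 (w): row=0 col=6 char='o'
After 3 (h): row=0 col=5 char='_'
After 4 (k): row=0 col=5 char='_'
After 5 (w): row=0 col=6 char='o'
After 6 (h): row=0 col=5 char='_'
After 7 (k): row=0 col=5 char='_'
After 8 (^): row=0 col=0 char='s'
After 9 (gg): row=0 col=0 char='s'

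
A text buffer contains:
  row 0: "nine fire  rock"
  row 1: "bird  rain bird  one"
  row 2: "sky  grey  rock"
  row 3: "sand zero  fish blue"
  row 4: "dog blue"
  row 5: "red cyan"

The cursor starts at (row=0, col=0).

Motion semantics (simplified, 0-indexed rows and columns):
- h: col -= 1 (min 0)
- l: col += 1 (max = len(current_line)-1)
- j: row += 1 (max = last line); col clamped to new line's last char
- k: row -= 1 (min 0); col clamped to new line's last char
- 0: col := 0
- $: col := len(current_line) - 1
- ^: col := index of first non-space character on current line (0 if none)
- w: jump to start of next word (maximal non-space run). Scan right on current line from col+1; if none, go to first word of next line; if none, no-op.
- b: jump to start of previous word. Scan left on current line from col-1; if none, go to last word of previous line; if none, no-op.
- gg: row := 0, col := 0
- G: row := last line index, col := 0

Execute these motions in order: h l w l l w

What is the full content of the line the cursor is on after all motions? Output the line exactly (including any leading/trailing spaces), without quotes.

After 1 (h): row=0 col=0 char='n'
After 2 (l): row=0 col=1 char='i'
After 3 (w): row=0 col=5 char='f'
After 4 (l): row=0 col=6 char='i'
After 5 (l): row=0 col=7 char='r'
After 6 (w): row=0 col=11 char='r'

Answer: nine fire  rock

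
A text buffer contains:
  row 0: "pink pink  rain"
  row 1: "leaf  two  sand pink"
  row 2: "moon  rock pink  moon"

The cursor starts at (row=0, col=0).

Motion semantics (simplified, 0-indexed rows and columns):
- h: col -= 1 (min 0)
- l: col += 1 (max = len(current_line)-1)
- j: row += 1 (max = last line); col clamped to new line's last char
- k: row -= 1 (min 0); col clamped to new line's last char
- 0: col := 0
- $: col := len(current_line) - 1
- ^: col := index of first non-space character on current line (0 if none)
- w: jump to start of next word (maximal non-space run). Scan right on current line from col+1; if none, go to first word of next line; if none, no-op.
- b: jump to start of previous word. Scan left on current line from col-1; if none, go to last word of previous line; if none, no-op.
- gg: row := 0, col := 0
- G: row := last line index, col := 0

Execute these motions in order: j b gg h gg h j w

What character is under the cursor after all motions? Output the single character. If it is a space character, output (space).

Answer: t

Derivation:
After 1 (j): row=1 col=0 char='l'
After 2 (b): row=0 col=11 char='r'
After 3 (gg): row=0 col=0 char='p'
After 4 (h): row=0 col=0 char='p'
After 5 (gg): row=0 col=0 char='p'
After 6 (h): row=0 col=0 char='p'
After 7 (j): row=1 col=0 char='l'
After 8 (w): row=1 col=6 char='t'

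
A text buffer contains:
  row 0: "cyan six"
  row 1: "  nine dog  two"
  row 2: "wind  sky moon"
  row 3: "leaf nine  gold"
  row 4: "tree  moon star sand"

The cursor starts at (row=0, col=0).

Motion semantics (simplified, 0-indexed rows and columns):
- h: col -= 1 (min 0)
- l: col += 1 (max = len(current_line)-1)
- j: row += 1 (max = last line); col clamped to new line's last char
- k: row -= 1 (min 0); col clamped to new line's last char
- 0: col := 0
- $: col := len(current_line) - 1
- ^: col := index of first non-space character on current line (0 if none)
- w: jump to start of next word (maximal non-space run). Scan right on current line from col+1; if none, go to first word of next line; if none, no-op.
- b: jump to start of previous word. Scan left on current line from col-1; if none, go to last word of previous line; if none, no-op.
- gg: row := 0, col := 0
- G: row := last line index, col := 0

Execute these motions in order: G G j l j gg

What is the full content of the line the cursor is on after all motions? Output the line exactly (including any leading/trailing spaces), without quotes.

Answer: cyan six

Derivation:
After 1 (G): row=4 col=0 char='t'
After 2 (G): row=4 col=0 char='t'
After 3 (j): row=4 col=0 char='t'
After 4 (l): row=4 col=1 char='r'
After 5 (j): row=4 col=1 char='r'
After 6 (gg): row=0 col=0 char='c'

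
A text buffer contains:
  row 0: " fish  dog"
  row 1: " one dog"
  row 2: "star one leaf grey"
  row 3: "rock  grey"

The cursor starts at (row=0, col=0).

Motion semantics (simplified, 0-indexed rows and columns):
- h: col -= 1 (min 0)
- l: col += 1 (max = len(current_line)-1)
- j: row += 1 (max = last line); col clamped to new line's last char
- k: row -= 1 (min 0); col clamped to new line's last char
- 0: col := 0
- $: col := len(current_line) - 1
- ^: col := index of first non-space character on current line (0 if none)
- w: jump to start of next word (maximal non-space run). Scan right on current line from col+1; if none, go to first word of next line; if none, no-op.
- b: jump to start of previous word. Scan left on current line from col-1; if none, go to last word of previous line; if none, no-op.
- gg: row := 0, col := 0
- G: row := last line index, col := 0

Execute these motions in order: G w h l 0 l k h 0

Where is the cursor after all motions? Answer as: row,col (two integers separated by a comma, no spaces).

After 1 (G): row=3 col=0 char='r'
After 2 (w): row=3 col=6 char='g'
After 3 (h): row=3 col=5 char='_'
After 4 (l): row=3 col=6 char='g'
After 5 (0): row=3 col=0 char='r'
After 6 (l): row=3 col=1 char='o'
After 7 (k): row=2 col=1 char='t'
After 8 (h): row=2 col=0 char='s'
After 9 (0): row=2 col=0 char='s'

Answer: 2,0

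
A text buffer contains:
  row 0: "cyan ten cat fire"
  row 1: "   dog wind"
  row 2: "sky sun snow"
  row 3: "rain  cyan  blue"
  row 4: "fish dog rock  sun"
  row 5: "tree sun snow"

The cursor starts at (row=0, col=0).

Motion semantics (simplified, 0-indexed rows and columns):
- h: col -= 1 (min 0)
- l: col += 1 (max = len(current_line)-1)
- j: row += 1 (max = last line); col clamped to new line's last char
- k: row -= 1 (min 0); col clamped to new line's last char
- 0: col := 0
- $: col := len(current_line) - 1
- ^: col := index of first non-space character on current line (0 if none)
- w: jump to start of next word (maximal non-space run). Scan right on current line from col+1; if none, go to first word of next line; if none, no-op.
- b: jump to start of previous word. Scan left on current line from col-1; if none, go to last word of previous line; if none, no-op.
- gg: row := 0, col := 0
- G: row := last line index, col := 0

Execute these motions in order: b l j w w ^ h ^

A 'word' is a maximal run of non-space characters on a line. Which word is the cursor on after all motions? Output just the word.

Answer: dog

Derivation:
After 1 (b): row=0 col=0 char='c'
After 2 (l): row=0 col=1 char='y'
After 3 (j): row=1 col=1 char='_'
After 4 (w): row=1 col=3 char='d'
After 5 (w): row=1 col=7 char='w'
After 6 (^): row=1 col=3 char='d'
After 7 (h): row=1 col=2 char='_'
After 8 (^): row=1 col=3 char='d'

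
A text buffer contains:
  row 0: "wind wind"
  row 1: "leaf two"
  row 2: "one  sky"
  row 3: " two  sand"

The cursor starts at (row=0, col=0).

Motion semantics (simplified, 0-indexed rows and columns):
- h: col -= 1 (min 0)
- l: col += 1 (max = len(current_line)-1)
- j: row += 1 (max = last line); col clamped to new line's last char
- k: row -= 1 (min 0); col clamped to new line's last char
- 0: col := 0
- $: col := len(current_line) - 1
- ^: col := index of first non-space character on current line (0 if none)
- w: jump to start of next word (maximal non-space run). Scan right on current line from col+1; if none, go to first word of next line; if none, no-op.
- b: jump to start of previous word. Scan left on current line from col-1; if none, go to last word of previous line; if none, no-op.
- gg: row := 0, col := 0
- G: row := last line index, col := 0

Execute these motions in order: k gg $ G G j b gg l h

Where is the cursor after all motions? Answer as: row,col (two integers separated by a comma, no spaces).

Answer: 0,0

Derivation:
After 1 (k): row=0 col=0 char='w'
After 2 (gg): row=0 col=0 char='w'
After 3 ($): row=0 col=8 char='d'
After 4 (G): row=3 col=0 char='_'
After 5 (G): row=3 col=0 char='_'
After 6 (j): row=3 col=0 char='_'
After 7 (b): row=2 col=5 char='s'
After 8 (gg): row=0 col=0 char='w'
After 9 (l): row=0 col=1 char='i'
After 10 (h): row=0 col=0 char='w'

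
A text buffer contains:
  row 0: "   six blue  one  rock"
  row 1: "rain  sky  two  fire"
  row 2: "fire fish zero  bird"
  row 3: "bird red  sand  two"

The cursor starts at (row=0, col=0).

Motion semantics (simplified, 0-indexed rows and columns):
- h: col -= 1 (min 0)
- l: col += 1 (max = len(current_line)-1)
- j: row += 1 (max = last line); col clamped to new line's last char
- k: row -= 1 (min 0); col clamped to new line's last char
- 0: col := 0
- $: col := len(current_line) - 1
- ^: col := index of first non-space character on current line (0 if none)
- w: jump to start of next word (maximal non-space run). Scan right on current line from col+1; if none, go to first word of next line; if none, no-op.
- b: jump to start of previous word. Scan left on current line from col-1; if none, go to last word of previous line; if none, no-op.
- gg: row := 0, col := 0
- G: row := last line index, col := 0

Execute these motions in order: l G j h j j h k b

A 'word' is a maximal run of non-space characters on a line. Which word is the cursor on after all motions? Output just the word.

After 1 (l): row=0 col=1 char='_'
After 2 (G): row=3 col=0 char='b'
After 3 (j): row=3 col=0 char='b'
After 4 (h): row=3 col=0 char='b'
After 5 (j): row=3 col=0 char='b'
After 6 (j): row=3 col=0 char='b'
After 7 (h): row=3 col=0 char='b'
After 8 (k): row=2 col=0 char='f'
After 9 (b): row=1 col=16 char='f'

Answer: fire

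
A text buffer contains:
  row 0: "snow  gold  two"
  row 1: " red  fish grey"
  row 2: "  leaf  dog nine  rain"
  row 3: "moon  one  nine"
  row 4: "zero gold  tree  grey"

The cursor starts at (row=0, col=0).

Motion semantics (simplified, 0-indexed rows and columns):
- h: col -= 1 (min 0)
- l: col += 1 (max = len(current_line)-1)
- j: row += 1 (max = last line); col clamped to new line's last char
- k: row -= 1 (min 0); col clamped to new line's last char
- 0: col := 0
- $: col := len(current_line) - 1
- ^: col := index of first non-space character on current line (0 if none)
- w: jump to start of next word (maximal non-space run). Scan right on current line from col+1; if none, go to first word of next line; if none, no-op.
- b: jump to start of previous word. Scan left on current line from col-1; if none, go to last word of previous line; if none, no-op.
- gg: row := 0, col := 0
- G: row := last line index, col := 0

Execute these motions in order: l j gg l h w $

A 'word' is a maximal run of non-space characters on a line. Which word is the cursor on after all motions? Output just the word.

After 1 (l): row=0 col=1 char='n'
After 2 (j): row=1 col=1 char='r'
After 3 (gg): row=0 col=0 char='s'
After 4 (l): row=0 col=1 char='n'
After 5 (h): row=0 col=0 char='s'
After 6 (w): row=0 col=6 char='g'
After 7 ($): row=0 col=14 char='o'

Answer: two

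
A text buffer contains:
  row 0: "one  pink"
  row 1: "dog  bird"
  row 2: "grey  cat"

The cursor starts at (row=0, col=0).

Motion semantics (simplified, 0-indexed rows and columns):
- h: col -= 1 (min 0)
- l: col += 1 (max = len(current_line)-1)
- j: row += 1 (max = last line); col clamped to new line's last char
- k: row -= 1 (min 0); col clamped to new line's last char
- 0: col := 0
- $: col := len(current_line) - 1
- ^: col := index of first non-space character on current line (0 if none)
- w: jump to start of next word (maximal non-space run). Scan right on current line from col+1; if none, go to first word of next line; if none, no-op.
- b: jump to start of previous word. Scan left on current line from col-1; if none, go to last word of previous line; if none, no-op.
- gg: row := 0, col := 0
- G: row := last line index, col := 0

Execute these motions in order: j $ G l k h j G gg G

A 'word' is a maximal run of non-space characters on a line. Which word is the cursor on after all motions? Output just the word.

After 1 (j): row=1 col=0 char='d'
After 2 ($): row=1 col=8 char='d'
After 3 (G): row=2 col=0 char='g'
After 4 (l): row=2 col=1 char='r'
After 5 (k): row=1 col=1 char='o'
After 6 (h): row=1 col=0 char='d'
After 7 (j): row=2 col=0 char='g'
After 8 (G): row=2 col=0 char='g'
After 9 (gg): row=0 col=0 char='o'
After 10 (G): row=2 col=0 char='g'

Answer: grey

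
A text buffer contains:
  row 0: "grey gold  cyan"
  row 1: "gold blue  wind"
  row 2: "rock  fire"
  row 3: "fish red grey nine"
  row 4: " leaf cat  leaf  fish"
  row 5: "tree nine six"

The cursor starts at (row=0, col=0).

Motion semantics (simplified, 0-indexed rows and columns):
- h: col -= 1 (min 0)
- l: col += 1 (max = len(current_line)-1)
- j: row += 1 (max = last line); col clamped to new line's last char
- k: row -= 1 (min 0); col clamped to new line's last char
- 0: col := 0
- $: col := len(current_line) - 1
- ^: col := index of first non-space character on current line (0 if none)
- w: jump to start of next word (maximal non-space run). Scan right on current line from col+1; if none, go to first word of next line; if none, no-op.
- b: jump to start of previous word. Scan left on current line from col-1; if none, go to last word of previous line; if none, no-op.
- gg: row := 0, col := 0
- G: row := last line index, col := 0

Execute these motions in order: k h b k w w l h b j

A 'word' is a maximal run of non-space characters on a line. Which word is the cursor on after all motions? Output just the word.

Answer: blue

Derivation:
After 1 (k): row=0 col=0 char='g'
After 2 (h): row=0 col=0 char='g'
After 3 (b): row=0 col=0 char='g'
After 4 (k): row=0 col=0 char='g'
After 5 (w): row=0 col=5 char='g'
After 6 (w): row=0 col=11 char='c'
After 7 (l): row=0 col=12 char='y'
After 8 (h): row=0 col=11 char='c'
After 9 (b): row=0 col=5 char='g'
After 10 (j): row=1 col=5 char='b'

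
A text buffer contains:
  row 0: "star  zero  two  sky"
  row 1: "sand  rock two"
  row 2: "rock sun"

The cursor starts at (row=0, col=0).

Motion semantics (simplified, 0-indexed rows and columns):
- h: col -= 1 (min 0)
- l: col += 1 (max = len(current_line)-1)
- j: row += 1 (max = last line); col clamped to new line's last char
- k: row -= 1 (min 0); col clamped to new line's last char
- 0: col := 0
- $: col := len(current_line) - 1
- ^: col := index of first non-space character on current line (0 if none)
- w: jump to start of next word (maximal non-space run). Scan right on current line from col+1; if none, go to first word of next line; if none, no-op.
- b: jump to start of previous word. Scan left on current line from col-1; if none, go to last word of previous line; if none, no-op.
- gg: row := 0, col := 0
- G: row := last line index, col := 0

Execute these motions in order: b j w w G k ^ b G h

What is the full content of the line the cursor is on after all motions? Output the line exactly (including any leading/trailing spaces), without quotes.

Answer: rock sun

Derivation:
After 1 (b): row=0 col=0 char='s'
After 2 (j): row=1 col=0 char='s'
After 3 (w): row=1 col=6 char='r'
After 4 (w): row=1 col=11 char='t'
After 5 (G): row=2 col=0 char='r'
After 6 (k): row=1 col=0 char='s'
After 7 (^): row=1 col=0 char='s'
After 8 (b): row=0 col=17 char='s'
After 9 (G): row=2 col=0 char='r'
After 10 (h): row=2 col=0 char='r'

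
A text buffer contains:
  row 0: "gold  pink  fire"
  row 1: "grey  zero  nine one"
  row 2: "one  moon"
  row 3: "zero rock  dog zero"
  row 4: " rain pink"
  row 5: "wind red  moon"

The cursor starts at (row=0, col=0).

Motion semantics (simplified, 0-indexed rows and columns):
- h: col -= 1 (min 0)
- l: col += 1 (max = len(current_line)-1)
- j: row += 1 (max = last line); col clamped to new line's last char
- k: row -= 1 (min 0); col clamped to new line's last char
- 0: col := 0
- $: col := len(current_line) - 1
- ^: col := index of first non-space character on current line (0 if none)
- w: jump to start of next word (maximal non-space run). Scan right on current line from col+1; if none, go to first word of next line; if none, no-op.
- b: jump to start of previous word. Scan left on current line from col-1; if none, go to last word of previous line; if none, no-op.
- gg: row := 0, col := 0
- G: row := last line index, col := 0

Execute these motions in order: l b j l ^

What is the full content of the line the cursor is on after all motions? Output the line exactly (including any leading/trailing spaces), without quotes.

Answer: grey  zero  nine one

Derivation:
After 1 (l): row=0 col=1 char='o'
After 2 (b): row=0 col=0 char='g'
After 3 (j): row=1 col=0 char='g'
After 4 (l): row=1 col=1 char='r'
After 5 (^): row=1 col=0 char='g'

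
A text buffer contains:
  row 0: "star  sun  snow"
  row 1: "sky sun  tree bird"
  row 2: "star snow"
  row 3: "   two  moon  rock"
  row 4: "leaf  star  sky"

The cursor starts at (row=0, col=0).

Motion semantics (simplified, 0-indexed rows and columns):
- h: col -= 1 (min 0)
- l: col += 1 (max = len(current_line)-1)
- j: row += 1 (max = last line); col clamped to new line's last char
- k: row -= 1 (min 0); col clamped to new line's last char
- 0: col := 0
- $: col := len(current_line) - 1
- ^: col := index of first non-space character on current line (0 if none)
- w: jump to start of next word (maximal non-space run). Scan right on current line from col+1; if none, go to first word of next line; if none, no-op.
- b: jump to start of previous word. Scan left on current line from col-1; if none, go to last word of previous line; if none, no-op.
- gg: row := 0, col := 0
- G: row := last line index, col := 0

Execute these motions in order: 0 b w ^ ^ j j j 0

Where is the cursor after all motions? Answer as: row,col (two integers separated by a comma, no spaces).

Answer: 3,0

Derivation:
After 1 (0): row=0 col=0 char='s'
After 2 (b): row=0 col=0 char='s'
After 3 (w): row=0 col=6 char='s'
After 4 (^): row=0 col=0 char='s'
After 5 (^): row=0 col=0 char='s'
After 6 (j): row=1 col=0 char='s'
After 7 (j): row=2 col=0 char='s'
After 8 (j): row=3 col=0 char='_'
After 9 (0): row=3 col=0 char='_'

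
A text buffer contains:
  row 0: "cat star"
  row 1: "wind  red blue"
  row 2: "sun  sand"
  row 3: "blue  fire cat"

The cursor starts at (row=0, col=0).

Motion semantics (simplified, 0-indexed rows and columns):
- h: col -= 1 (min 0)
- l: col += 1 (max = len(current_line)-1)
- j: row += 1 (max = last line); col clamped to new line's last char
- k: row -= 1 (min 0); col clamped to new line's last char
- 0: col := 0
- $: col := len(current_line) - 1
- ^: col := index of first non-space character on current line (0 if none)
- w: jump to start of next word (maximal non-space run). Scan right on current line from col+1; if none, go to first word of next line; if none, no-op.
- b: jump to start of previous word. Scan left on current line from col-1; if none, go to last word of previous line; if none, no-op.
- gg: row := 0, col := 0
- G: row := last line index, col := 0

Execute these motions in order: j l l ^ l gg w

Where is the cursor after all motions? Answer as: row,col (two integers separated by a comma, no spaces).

Answer: 0,4

Derivation:
After 1 (j): row=1 col=0 char='w'
After 2 (l): row=1 col=1 char='i'
After 3 (l): row=1 col=2 char='n'
After 4 (^): row=1 col=0 char='w'
After 5 (l): row=1 col=1 char='i'
After 6 (gg): row=0 col=0 char='c'
After 7 (w): row=0 col=4 char='s'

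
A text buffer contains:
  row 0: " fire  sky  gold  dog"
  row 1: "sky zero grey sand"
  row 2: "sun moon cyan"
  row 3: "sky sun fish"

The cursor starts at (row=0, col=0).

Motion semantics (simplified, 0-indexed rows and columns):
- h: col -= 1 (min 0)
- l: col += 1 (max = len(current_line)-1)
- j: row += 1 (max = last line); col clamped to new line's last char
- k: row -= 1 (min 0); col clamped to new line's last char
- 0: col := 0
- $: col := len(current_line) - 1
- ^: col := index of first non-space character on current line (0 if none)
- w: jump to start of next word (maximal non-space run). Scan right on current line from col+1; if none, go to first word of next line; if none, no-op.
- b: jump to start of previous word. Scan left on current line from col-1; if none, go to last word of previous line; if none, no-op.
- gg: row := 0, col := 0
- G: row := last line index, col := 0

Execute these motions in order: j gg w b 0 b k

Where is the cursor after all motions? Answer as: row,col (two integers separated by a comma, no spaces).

Answer: 0,0

Derivation:
After 1 (j): row=1 col=0 char='s'
After 2 (gg): row=0 col=0 char='_'
After 3 (w): row=0 col=1 char='f'
After 4 (b): row=0 col=1 char='f'
After 5 (0): row=0 col=0 char='_'
After 6 (b): row=0 col=0 char='_'
After 7 (k): row=0 col=0 char='_'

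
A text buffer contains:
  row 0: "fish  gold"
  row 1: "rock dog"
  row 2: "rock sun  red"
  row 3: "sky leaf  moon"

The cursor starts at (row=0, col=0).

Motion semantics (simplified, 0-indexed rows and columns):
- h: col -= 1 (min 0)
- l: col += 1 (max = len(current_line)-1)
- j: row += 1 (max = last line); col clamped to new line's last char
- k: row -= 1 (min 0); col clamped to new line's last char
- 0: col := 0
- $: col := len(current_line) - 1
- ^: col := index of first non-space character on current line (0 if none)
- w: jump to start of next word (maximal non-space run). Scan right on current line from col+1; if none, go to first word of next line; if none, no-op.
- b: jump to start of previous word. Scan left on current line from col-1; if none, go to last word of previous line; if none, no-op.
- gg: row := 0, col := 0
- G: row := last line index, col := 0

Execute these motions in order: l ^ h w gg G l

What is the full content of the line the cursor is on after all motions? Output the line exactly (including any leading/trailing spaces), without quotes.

Answer: sky leaf  moon

Derivation:
After 1 (l): row=0 col=1 char='i'
After 2 (^): row=0 col=0 char='f'
After 3 (h): row=0 col=0 char='f'
After 4 (w): row=0 col=6 char='g'
After 5 (gg): row=0 col=0 char='f'
After 6 (G): row=3 col=0 char='s'
After 7 (l): row=3 col=1 char='k'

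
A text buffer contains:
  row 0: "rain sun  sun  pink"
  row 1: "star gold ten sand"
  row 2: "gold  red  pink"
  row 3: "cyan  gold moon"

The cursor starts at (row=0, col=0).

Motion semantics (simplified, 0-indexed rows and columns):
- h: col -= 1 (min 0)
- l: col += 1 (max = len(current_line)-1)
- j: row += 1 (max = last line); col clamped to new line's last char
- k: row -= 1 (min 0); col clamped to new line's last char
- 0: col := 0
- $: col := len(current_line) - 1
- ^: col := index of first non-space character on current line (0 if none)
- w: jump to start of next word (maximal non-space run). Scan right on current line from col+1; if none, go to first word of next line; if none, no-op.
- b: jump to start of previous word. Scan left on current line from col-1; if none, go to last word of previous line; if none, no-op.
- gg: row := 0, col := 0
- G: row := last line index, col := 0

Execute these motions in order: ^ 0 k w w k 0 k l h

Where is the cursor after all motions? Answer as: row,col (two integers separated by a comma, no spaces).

Answer: 0,0

Derivation:
After 1 (^): row=0 col=0 char='r'
After 2 (0): row=0 col=0 char='r'
After 3 (k): row=0 col=0 char='r'
After 4 (w): row=0 col=5 char='s'
After 5 (w): row=0 col=10 char='s'
After 6 (k): row=0 col=10 char='s'
After 7 (0): row=0 col=0 char='r'
After 8 (k): row=0 col=0 char='r'
After 9 (l): row=0 col=1 char='a'
After 10 (h): row=0 col=0 char='r'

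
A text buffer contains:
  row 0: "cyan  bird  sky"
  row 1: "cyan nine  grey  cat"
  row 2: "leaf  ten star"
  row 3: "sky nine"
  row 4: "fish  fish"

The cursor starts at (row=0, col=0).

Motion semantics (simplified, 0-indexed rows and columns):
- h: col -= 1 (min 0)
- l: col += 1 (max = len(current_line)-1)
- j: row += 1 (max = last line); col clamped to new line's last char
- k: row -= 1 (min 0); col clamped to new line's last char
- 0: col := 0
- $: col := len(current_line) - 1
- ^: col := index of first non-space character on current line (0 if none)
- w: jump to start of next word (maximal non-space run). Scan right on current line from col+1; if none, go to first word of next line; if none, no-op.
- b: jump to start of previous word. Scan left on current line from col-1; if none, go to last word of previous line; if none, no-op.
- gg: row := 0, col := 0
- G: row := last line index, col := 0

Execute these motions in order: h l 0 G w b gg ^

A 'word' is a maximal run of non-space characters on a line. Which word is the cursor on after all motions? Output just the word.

After 1 (h): row=0 col=0 char='c'
After 2 (l): row=0 col=1 char='y'
After 3 (0): row=0 col=0 char='c'
After 4 (G): row=4 col=0 char='f'
After 5 (w): row=4 col=6 char='f'
After 6 (b): row=4 col=0 char='f'
After 7 (gg): row=0 col=0 char='c'
After 8 (^): row=0 col=0 char='c'

Answer: cyan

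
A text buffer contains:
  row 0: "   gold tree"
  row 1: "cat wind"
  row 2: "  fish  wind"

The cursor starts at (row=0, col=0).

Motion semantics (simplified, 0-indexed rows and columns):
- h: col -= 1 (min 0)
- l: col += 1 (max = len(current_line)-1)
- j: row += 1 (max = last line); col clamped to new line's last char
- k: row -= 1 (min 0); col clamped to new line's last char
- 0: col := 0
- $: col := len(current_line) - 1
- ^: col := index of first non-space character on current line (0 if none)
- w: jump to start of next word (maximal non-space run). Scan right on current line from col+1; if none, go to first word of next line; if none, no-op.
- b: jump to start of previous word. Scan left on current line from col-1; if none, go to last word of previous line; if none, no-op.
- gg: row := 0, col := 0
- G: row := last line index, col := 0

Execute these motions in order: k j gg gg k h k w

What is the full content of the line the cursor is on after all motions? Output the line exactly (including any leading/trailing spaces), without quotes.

Answer:    gold tree

Derivation:
After 1 (k): row=0 col=0 char='_'
After 2 (j): row=1 col=0 char='c'
After 3 (gg): row=0 col=0 char='_'
After 4 (gg): row=0 col=0 char='_'
After 5 (k): row=0 col=0 char='_'
After 6 (h): row=0 col=0 char='_'
After 7 (k): row=0 col=0 char='_'
After 8 (w): row=0 col=3 char='g'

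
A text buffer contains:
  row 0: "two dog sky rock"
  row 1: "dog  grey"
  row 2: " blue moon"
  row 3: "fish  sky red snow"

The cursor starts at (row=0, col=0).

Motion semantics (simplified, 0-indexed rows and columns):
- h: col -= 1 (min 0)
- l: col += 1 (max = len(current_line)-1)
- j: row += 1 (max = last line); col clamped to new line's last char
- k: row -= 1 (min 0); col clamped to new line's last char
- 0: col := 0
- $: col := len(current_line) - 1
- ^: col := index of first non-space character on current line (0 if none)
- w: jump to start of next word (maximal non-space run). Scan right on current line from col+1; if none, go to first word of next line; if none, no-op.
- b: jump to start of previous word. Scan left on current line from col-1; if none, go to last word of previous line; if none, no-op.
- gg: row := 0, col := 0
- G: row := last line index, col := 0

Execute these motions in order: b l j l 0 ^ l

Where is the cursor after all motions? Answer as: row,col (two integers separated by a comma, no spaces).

Answer: 1,1

Derivation:
After 1 (b): row=0 col=0 char='t'
After 2 (l): row=0 col=1 char='w'
After 3 (j): row=1 col=1 char='o'
After 4 (l): row=1 col=2 char='g'
After 5 (0): row=1 col=0 char='d'
After 6 (^): row=1 col=0 char='d'
After 7 (l): row=1 col=1 char='o'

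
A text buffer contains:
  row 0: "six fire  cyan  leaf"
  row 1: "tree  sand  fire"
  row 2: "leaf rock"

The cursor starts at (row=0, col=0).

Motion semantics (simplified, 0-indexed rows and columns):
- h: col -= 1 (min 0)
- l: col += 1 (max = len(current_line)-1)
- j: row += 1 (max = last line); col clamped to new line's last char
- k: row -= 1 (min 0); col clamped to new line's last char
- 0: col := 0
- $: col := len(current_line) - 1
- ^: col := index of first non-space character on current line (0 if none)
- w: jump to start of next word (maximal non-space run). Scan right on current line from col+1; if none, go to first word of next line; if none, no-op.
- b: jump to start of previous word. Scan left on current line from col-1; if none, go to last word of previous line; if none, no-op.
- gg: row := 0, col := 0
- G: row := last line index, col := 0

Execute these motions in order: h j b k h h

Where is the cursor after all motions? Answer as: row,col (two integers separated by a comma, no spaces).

Answer: 0,14

Derivation:
After 1 (h): row=0 col=0 char='s'
After 2 (j): row=1 col=0 char='t'
After 3 (b): row=0 col=16 char='l'
After 4 (k): row=0 col=16 char='l'
After 5 (h): row=0 col=15 char='_'
After 6 (h): row=0 col=14 char='_'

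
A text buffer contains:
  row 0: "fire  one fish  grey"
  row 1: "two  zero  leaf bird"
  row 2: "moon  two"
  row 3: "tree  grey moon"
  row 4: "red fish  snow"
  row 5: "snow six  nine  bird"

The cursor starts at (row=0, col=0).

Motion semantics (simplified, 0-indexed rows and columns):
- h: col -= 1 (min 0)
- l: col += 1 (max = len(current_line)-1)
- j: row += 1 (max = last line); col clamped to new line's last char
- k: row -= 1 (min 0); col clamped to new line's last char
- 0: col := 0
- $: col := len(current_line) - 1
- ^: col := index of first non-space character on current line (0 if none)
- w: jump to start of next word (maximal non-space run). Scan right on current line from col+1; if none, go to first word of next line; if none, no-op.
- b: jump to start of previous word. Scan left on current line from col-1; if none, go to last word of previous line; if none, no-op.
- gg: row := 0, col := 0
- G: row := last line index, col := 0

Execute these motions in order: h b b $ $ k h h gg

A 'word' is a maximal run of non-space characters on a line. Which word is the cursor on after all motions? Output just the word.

After 1 (h): row=0 col=0 char='f'
After 2 (b): row=0 col=0 char='f'
After 3 (b): row=0 col=0 char='f'
After 4 ($): row=0 col=19 char='y'
After 5 ($): row=0 col=19 char='y'
After 6 (k): row=0 col=19 char='y'
After 7 (h): row=0 col=18 char='e'
After 8 (h): row=0 col=17 char='r'
After 9 (gg): row=0 col=0 char='f'

Answer: fire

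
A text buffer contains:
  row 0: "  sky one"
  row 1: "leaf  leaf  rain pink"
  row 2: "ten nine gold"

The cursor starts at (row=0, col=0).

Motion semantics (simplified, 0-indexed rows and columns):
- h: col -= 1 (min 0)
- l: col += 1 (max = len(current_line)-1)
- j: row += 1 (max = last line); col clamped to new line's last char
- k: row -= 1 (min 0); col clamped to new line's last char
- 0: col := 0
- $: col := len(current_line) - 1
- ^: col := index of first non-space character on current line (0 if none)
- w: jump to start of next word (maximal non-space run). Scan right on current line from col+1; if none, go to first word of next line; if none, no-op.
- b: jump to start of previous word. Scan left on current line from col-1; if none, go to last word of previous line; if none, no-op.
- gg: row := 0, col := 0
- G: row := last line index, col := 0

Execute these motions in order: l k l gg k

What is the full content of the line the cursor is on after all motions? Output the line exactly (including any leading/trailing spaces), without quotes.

After 1 (l): row=0 col=1 char='_'
After 2 (k): row=0 col=1 char='_'
After 3 (l): row=0 col=2 char='s'
After 4 (gg): row=0 col=0 char='_'
After 5 (k): row=0 col=0 char='_'

Answer:   sky one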